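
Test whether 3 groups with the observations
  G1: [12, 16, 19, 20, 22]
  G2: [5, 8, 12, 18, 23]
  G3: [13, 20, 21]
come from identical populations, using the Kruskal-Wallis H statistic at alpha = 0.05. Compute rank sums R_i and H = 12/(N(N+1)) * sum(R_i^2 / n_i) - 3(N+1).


Step 1: Combine all N = 13 observations and assign midranks.
sorted (value, group, rank): (5,G2,1), (8,G2,2), (12,G1,3.5), (12,G2,3.5), (13,G3,5), (16,G1,6), (18,G2,7), (19,G1,8), (20,G1,9.5), (20,G3,9.5), (21,G3,11), (22,G1,12), (23,G2,13)
Step 2: Sum ranks within each group.
R_1 = 39 (n_1 = 5)
R_2 = 26.5 (n_2 = 5)
R_3 = 25.5 (n_3 = 3)
Step 3: H = 12/(N(N+1)) * sum(R_i^2/n_i) - 3(N+1)
     = 12/(13*14) * (39^2/5 + 26.5^2/5 + 25.5^2/3) - 3*14
     = 0.065934 * 661.4 - 42
     = 1.608791.
Step 4: Ties present; correction factor C = 1 - 12/(13^3 - 13) = 0.994505. Corrected H = 1.608791 / 0.994505 = 1.617680.
Step 5: Under H0, H ~ chi^2(2); p-value = 0.445374.
Step 6: alpha = 0.05. fail to reject H0.

H = 1.6177, df = 2, p = 0.445374, fail to reject H0.


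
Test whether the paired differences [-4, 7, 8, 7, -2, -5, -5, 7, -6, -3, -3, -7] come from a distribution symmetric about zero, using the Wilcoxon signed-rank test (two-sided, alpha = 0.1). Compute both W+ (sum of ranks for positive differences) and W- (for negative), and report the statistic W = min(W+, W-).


Step 1: Drop any zero differences (none here) and take |d_i|.
|d| = [4, 7, 8, 7, 2, 5, 5, 7, 6, 3, 3, 7]
Step 2: Midrank |d_i| (ties get averaged ranks).
ranks: |4|->4, |7|->9.5, |8|->12, |7|->9.5, |2|->1, |5|->5.5, |5|->5.5, |7|->9.5, |6|->7, |3|->2.5, |3|->2.5, |7|->9.5
Step 3: Attach original signs; sum ranks with positive sign and with negative sign.
W+ = 9.5 + 12 + 9.5 + 9.5 = 40.5
W- = 4 + 1 + 5.5 + 5.5 + 7 + 2.5 + 2.5 + 9.5 = 37.5
(Check: W+ + W- = 78 should equal n(n+1)/2 = 78.)
Step 4: Test statistic W = min(W+, W-) = 37.5.
Step 5: Ties in |d|, so use the tie-corrected normal approximation.
        E[W] = n(n+1)/4 = 12*13/4 = 39.
        Tie groups: |d|=3 (t=2), |d|=5 (t=2), |d|=7 (t=4); sum(t^3 - t) = 72.
        Var[W] = n(n+1)(2n+1)/24 - sum(t^3-t)/48 = 3900/24 - 72/48 = 161.
        z = (W - E[W]) / sqrt(Var[W]) = (37.5 - 39) / 12.6886 = -0.1182.
        Two-sided p = 2*Phi(z) = 0.905896.
Step 6: alpha = 0.1. fail to reject H0.

W+ = 40.5, W- = 37.5, W = min = 37.5, p = 0.905896, fail to reject H0.


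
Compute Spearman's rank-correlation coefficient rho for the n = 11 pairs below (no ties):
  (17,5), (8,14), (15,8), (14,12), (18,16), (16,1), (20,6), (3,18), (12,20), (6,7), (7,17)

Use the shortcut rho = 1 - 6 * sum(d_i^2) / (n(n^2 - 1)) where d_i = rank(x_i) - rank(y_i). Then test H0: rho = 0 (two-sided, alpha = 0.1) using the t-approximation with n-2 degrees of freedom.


Step 1: Rank x and y separately (midranks; no ties here).
rank(x): 17->9, 8->4, 15->7, 14->6, 18->10, 16->8, 20->11, 3->1, 12->5, 6->2, 7->3
rank(y): 5->2, 14->7, 8->5, 12->6, 16->8, 1->1, 6->3, 18->10, 20->11, 7->4, 17->9
Step 2: d_i = R_x(i) - R_y(i); compute d_i^2.
  (9-2)^2=49, (4-7)^2=9, (7-5)^2=4, (6-6)^2=0, (10-8)^2=4, (8-1)^2=49, (11-3)^2=64, (1-10)^2=81, (5-11)^2=36, (2-4)^2=4, (3-9)^2=36
sum(d^2) = 336.
Step 3: rho = 1 - 6*336 / (11*(11^2 - 1)) = 1 - 2016/1320 = -0.527273.
Step 4: Under H0, t = rho * sqrt((n-2)/(1-rho^2)) = -1.8616 ~ t(9).
Step 5: Two-sided p-value from the t-distribution with 9 df = 0.095565.
Step 6: alpha = 0.1. reject H0.

rho = -0.5273, p = 0.095565, reject H0 at alpha = 0.1.


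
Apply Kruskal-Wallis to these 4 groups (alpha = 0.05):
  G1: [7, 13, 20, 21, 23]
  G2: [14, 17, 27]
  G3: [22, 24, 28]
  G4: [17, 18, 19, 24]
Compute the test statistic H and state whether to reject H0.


Step 1: Combine all N = 15 observations and assign midranks.
sorted (value, group, rank): (7,G1,1), (13,G1,2), (14,G2,3), (17,G2,4.5), (17,G4,4.5), (18,G4,6), (19,G4,7), (20,G1,8), (21,G1,9), (22,G3,10), (23,G1,11), (24,G3,12.5), (24,G4,12.5), (27,G2,14), (28,G3,15)
Step 2: Sum ranks within each group.
R_1 = 31 (n_1 = 5)
R_2 = 21.5 (n_2 = 3)
R_3 = 37.5 (n_3 = 3)
R_4 = 30 (n_4 = 4)
Step 3: H = 12/(N(N+1)) * sum(R_i^2/n_i) - 3(N+1)
     = 12/(15*16) * (31^2/5 + 21.5^2/3 + 37.5^2/3 + 30^2/4) - 3*16
     = 0.050000 * 1040.03 - 48
     = 4.001667.
Step 4: Ties present; correction factor C = 1 - 12/(15^3 - 15) = 0.996429. Corrected H = 4.001667 / 0.996429 = 4.016010.
Step 5: Under H0, H ~ chi^2(3); p-value = 0.259741.
Step 6: alpha = 0.05. fail to reject H0.

H = 4.0160, df = 3, p = 0.259741, fail to reject H0.


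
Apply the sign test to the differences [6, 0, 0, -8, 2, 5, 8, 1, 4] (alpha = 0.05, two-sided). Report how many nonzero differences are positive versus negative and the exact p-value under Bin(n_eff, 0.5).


Step 1: Discard zero differences. Original n = 9; n_eff = number of nonzero differences = 7.
Nonzero differences (with sign): +6, -8, +2, +5, +8, +1, +4
Step 2: Count signs: positive = 6, negative = 1.
Step 3: Under H0: P(positive) = 0.5, so the number of positives S ~ Bin(7, 0.5).
Step 4: Two-sided exact p-value = sum of Bin(7,0.5) probabilities at or below the observed probability = 0.125000.
Step 5: alpha = 0.05. fail to reject H0.

n_eff = 7, pos = 6, neg = 1, p = 0.125000, fail to reject H0.


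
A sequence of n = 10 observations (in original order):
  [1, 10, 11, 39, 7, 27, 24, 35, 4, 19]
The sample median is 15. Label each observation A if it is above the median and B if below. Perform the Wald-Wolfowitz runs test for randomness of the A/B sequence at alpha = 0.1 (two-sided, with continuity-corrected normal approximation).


Step 1: Compute median = 15; label A = above, B = below.
Labels in order: BBBABAAABA  (n_A = 5, n_B = 5)
Step 2: Count runs R = 6.
Step 3: Under H0 (random ordering), E[R] = 2*n_A*n_B/(n_A+n_B) + 1 = 2*5*5/10 + 1 = 6.0000.
        Var[R] = 2*n_A*n_B*(2*n_A*n_B - n_A - n_B) / ((n_A+n_B)^2 * (n_A+n_B-1)) = 2000/900 = 2.2222.
        SD[R] = 1.4907.
Step 4: R = E[R], so z = 0 with no continuity correction.
Step 5: Two-sided p-value via normal approximation = 2*(1 - Phi(|z|)) = 1.000000.
Step 6: alpha = 0.1. fail to reject H0.

R = 6, z = 0.0000, p = 1.000000, fail to reject H0.


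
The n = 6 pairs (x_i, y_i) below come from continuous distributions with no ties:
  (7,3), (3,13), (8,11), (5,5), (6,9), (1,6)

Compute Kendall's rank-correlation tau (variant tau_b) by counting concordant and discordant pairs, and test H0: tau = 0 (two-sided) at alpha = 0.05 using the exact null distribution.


Step 1: Enumerate the 15 unordered pairs (i,j) with i<j and classify each by sign(x_j-x_i) * sign(y_j-y_i).
  (1,2):dx=-4,dy=+10->D; (1,3):dx=+1,dy=+8->C; (1,4):dx=-2,dy=+2->D; (1,5):dx=-1,dy=+6->D
  (1,6):dx=-6,dy=+3->D; (2,3):dx=+5,dy=-2->D; (2,4):dx=+2,dy=-8->D; (2,5):dx=+3,dy=-4->D
  (2,6):dx=-2,dy=-7->C; (3,4):dx=-3,dy=-6->C; (3,5):dx=-2,dy=-2->C; (3,6):dx=-7,dy=-5->C
  (4,5):dx=+1,dy=+4->C; (4,6):dx=-4,dy=+1->D; (5,6):dx=-5,dy=-3->C
Step 2: C = 7, D = 8, total pairs = 15.
Step 3: tau = (C - D)/(n(n-1)/2) = (7 - 8)/15 = -0.066667.
Step 4: Exact two-sided p-value (enumerate n! = 720 permutations of y under H0): p = 1.000000.
Step 5: alpha = 0.05. fail to reject H0.

tau_b = -0.0667 (C=7, D=8), p = 1.000000, fail to reject H0.


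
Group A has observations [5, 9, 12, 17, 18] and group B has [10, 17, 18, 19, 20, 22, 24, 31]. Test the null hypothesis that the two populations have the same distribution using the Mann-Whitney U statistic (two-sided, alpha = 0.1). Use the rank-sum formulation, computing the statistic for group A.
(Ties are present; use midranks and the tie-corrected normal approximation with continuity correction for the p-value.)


Step 1: Combine and sort all 13 observations; assign midranks.
sorted (value, group): (5,X), (9,X), (10,Y), (12,X), (17,X), (17,Y), (18,X), (18,Y), (19,Y), (20,Y), (22,Y), (24,Y), (31,Y)
ranks: 5->1, 9->2, 10->3, 12->4, 17->5.5, 17->5.5, 18->7.5, 18->7.5, 19->9, 20->10, 22->11, 24->12, 31->13
Step 2: Rank sum for X: R1 = 1 + 2 + 4 + 5.5 + 7.5 = 20.
Step 3: U_X = R1 - n1(n1+1)/2 = 20 - 5*6/2 = 20 - 15 = 5.
       U_Y = n1*n2 - U_X = 40 - 5 = 35.
Step 4: Ties are present, so use the tie-corrected normal approximation (with continuity correction) for the p-value.
Step 5: p-value = 0.033301; compare to alpha = 0.1. reject H0.

U_X = 5, p = 0.033301, reject H0 at alpha = 0.1.


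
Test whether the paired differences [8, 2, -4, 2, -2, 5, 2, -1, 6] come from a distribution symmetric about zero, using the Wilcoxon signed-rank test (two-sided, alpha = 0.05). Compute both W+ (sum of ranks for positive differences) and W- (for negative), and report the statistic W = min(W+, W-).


Step 1: Drop any zero differences (none here) and take |d_i|.
|d| = [8, 2, 4, 2, 2, 5, 2, 1, 6]
Step 2: Midrank |d_i| (ties get averaged ranks).
ranks: |8|->9, |2|->3.5, |4|->6, |2|->3.5, |2|->3.5, |5|->7, |2|->3.5, |1|->1, |6|->8
Step 3: Attach original signs; sum ranks with positive sign and with negative sign.
W+ = 9 + 3.5 + 3.5 + 7 + 3.5 + 8 = 34.5
W- = 6 + 3.5 + 1 = 10.5
(Check: W+ + W- = 45 should equal n(n+1)/2 = 45.)
Step 4: Test statistic W = min(W+, W-) = 10.5.
Step 5: Ties in |d|, so use the tie-corrected normal approximation.
        E[W] = n(n+1)/4 = 9*10/4 = 22.5.
        Tie groups: |d|=2 (t=4); sum(t^3 - t) = 60.
        Var[W] = n(n+1)(2n+1)/24 - sum(t^3-t)/48 = 1710/24 - 60/48 = 70.
        z = (W - E[W]) / sqrt(Var[W]) = (10.5 - 22.5) / 8.3666 = -1.4343.
        Two-sided p = 2*Phi(z) = 0.151494.
Step 6: alpha = 0.05. fail to reject H0.

W+ = 34.5, W- = 10.5, W = min = 10.5, p = 0.151494, fail to reject H0.


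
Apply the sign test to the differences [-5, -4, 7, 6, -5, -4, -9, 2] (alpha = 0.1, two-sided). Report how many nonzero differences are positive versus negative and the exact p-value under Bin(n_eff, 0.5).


Step 1: Discard zero differences. Original n = 8; n_eff = number of nonzero differences = 8.
Nonzero differences (with sign): -5, -4, +7, +6, -5, -4, -9, +2
Step 2: Count signs: positive = 3, negative = 5.
Step 3: Under H0: P(positive) = 0.5, so the number of positives S ~ Bin(8, 0.5).
Step 4: Two-sided exact p-value = sum of Bin(8,0.5) probabilities at or below the observed probability = 0.726562.
Step 5: alpha = 0.1. fail to reject H0.

n_eff = 8, pos = 3, neg = 5, p = 0.726562, fail to reject H0.


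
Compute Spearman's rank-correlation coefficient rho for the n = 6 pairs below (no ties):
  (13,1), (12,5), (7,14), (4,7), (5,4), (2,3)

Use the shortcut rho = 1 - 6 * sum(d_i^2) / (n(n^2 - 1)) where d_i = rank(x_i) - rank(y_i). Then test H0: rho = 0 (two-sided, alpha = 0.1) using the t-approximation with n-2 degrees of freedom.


Step 1: Rank x and y separately (midranks; no ties here).
rank(x): 13->6, 12->5, 7->4, 4->2, 5->3, 2->1
rank(y): 1->1, 5->4, 14->6, 7->5, 4->3, 3->2
Step 2: d_i = R_x(i) - R_y(i); compute d_i^2.
  (6-1)^2=25, (5-4)^2=1, (4-6)^2=4, (2-5)^2=9, (3-3)^2=0, (1-2)^2=1
sum(d^2) = 40.
Step 3: rho = 1 - 6*40 / (6*(6^2 - 1)) = 1 - 240/210 = -0.142857.
Step 4: Under H0, t = rho * sqrt((n-2)/(1-rho^2)) = -0.2887 ~ t(4).
Step 5: Two-sided p-value from the t-distribution with 4 df = 0.787172.
Step 6: alpha = 0.1. fail to reject H0.

rho = -0.1429, p = 0.787172, fail to reject H0 at alpha = 0.1.


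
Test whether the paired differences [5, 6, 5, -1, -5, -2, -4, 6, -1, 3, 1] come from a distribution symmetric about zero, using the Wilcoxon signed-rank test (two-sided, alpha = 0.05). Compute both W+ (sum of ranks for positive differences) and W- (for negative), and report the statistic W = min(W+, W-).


Step 1: Drop any zero differences (none here) and take |d_i|.
|d| = [5, 6, 5, 1, 5, 2, 4, 6, 1, 3, 1]
Step 2: Midrank |d_i| (ties get averaged ranks).
ranks: |5|->8, |6|->10.5, |5|->8, |1|->2, |5|->8, |2|->4, |4|->6, |6|->10.5, |1|->2, |3|->5, |1|->2
Step 3: Attach original signs; sum ranks with positive sign and with negative sign.
W+ = 8 + 10.5 + 8 + 10.5 + 5 + 2 = 44
W- = 2 + 8 + 4 + 6 + 2 = 22
(Check: W+ + W- = 66 should equal n(n+1)/2 = 66.)
Step 4: Test statistic W = min(W+, W-) = 22.
Step 5: Ties in |d|, so use the tie-corrected normal approximation.
        E[W] = n(n+1)/4 = 11*12/4 = 33.
        Tie groups: |d|=1 (t=3), |d|=5 (t=3), |d|=6 (t=2); sum(t^3 - t) = 54.
        Var[W] = n(n+1)(2n+1)/24 - sum(t^3-t)/48 = 3036/24 - 54/48 = 125.375.
        z = (W - E[W]) / sqrt(Var[W]) = (22 - 33) / 11.1971 = -0.9824.
        Two-sided p = 2*Phi(z) = 0.325904.
Step 6: alpha = 0.05. fail to reject H0.

W+ = 44, W- = 22, W = min = 22, p = 0.325904, fail to reject H0.


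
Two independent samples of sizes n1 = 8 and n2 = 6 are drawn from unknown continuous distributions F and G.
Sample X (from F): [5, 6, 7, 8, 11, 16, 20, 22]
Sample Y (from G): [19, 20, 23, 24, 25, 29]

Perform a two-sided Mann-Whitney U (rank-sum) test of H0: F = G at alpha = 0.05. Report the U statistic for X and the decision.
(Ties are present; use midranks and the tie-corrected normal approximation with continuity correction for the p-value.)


Step 1: Combine and sort all 14 observations; assign midranks.
sorted (value, group): (5,X), (6,X), (7,X), (8,X), (11,X), (16,X), (19,Y), (20,X), (20,Y), (22,X), (23,Y), (24,Y), (25,Y), (29,Y)
ranks: 5->1, 6->2, 7->3, 8->4, 11->5, 16->6, 19->7, 20->8.5, 20->8.5, 22->10, 23->11, 24->12, 25->13, 29->14
Step 2: Rank sum for X: R1 = 1 + 2 + 3 + 4 + 5 + 6 + 8.5 + 10 = 39.5.
Step 3: U_X = R1 - n1(n1+1)/2 = 39.5 - 8*9/2 = 39.5 - 36 = 3.5.
       U_Y = n1*n2 - U_X = 48 - 3.5 = 44.5.
Step 4: Ties are present, so use the tie-corrected normal approximation (with continuity correction) for the p-value.
Step 5: p-value = 0.009743; compare to alpha = 0.05. reject H0.

U_X = 3.5, p = 0.009743, reject H0 at alpha = 0.05.


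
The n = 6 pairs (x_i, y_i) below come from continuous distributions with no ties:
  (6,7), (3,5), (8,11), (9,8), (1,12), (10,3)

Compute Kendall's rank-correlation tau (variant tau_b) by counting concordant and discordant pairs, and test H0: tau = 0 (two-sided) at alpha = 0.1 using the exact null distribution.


Step 1: Enumerate the 15 unordered pairs (i,j) with i<j and classify each by sign(x_j-x_i) * sign(y_j-y_i).
  (1,2):dx=-3,dy=-2->C; (1,3):dx=+2,dy=+4->C; (1,4):dx=+3,dy=+1->C; (1,5):dx=-5,dy=+5->D
  (1,6):dx=+4,dy=-4->D; (2,3):dx=+5,dy=+6->C; (2,4):dx=+6,dy=+3->C; (2,5):dx=-2,dy=+7->D
  (2,6):dx=+7,dy=-2->D; (3,4):dx=+1,dy=-3->D; (3,5):dx=-7,dy=+1->D; (3,6):dx=+2,dy=-8->D
  (4,5):dx=-8,dy=+4->D; (4,6):dx=+1,dy=-5->D; (5,6):dx=+9,dy=-9->D
Step 2: C = 5, D = 10, total pairs = 15.
Step 3: tau = (C - D)/(n(n-1)/2) = (5 - 10)/15 = -0.333333.
Step 4: Exact two-sided p-value (enumerate n! = 720 permutations of y under H0): p = 0.469444.
Step 5: alpha = 0.1. fail to reject H0.

tau_b = -0.3333 (C=5, D=10), p = 0.469444, fail to reject H0.


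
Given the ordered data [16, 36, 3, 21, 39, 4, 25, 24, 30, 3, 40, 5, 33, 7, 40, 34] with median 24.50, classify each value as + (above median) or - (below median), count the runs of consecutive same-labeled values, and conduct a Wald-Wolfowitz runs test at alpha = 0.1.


Step 1: Compute median = 24.50; label A = above, B = below.
Labels in order: BABBABABABABABAA  (n_A = 8, n_B = 8)
Step 2: Count runs R = 14.
Step 3: Under H0 (random ordering), E[R] = 2*n_A*n_B/(n_A+n_B) + 1 = 2*8*8/16 + 1 = 9.0000.
        Var[R] = 2*n_A*n_B*(2*n_A*n_B - n_A - n_B) / ((n_A+n_B)^2 * (n_A+n_B-1)) = 14336/3840 = 3.7333.
        SD[R] = 1.9322.
Step 4: Continuity-corrected z = (R - 0.5 - E[R]) / SD[R] = (14 - 0.5 - 9.0000) / 1.9322 = 2.3290.
Step 5: Two-sided p-value via normal approximation = 2*(1 - Phi(|z|)) = 0.019861.
Step 6: alpha = 0.1. reject H0.

R = 14, z = 2.3290, p = 0.019861, reject H0.


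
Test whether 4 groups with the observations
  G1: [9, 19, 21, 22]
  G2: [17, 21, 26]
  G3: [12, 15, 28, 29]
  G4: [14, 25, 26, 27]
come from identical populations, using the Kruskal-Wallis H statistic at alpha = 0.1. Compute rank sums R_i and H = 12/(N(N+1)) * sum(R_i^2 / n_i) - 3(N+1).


Step 1: Combine all N = 15 observations and assign midranks.
sorted (value, group, rank): (9,G1,1), (12,G3,2), (14,G4,3), (15,G3,4), (17,G2,5), (19,G1,6), (21,G1,7.5), (21,G2,7.5), (22,G1,9), (25,G4,10), (26,G2,11.5), (26,G4,11.5), (27,G4,13), (28,G3,14), (29,G3,15)
Step 2: Sum ranks within each group.
R_1 = 23.5 (n_1 = 4)
R_2 = 24 (n_2 = 3)
R_3 = 35 (n_3 = 4)
R_4 = 37.5 (n_4 = 4)
Step 3: H = 12/(N(N+1)) * sum(R_i^2/n_i) - 3(N+1)
     = 12/(15*16) * (23.5^2/4 + 24^2/3 + 35^2/4 + 37.5^2/4) - 3*16
     = 0.050000 * 987.875 - 48
     = 1.393750.
Step 4: Ties present; correction factor C = 1 - 12/(15^3 - 15) = 0.996429. Corrected H = 1.393750 / 0.996429 = 1.398746.
Step 5: Under H0, H ~ chi^2(3); p-value = 0.705829.
Step 6: alpha = 0.1. fail to reject H0.

H = 1.3987, df = 3, p = 0.705829, fail to reject H0.


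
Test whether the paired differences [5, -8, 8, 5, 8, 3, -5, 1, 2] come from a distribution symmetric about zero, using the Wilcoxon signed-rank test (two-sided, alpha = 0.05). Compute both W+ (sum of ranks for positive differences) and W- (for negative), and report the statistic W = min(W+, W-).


Step 1: Drop any zero differences (none here) and take |d_i|.
|d| = [5, 8, 8, 5, 8, 3, 5, 1, 2]
Step 2: Midrank |d_i| (ties get averaged ranks).
ranks: |5|->5, |8|->8, |8|->8, |5|->5, |8|->8, |3|->3, |5|->5, |1|->1, |2|->2
Step 3: Attach original signs; sum ranks with positive sign and with negative sign.
W+ = 5 + 8 + 5 + 8 + 3 + 1 + 2 = 32
W- = 8 + 5 = 13
(Check: W+ + W- = 45 should equal n(n+1)/2 = 45.)
Step 4: Test statistic W = min(W+, W-) = 13.
Step 5: Ties in |d|, so use the tie-corrected normal approximation.
        E[W] = n(n+1)/4 = 9*10/4 = 22.5.
        Tie groups: |d|=5 (t=3), |d|=8 (t=3); sum(t^3 - t) = 48.
        Var[W] = n(n+1)(2n+1)/24 - sum(t^3-t)/48 = 1710/24 - 48/48 = 70.25.
        z = (W - E[W]) / sqrt(Var[W]) = (13 - 22.5) / 8.3815 = -1.1334.
        Two-sided p = 2*Phi(z) = 0.257027.
Step 6: alpha = 0.05. fail to reject H0.

W+ = 32, W- = 13, W = min = 13, p = 0.257027, fail to reject H0.


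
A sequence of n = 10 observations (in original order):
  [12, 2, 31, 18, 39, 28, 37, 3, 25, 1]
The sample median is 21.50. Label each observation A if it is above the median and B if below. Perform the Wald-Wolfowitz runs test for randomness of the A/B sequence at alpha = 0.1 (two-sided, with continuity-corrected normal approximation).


Step 1: Compute median = 21.50; label A = above, B = below.
Labels in order: BBABAAABAB  (n_A = 5, n_B = 5)
Step 2: Count runs R = 7.
Step 3: Under H0 (random ordering), E[R] = 2*n_A*n_B/(n_A+n_B) + 1 = 2*5*5/10 + 1 = 6.0000.
        Var[R] = 2*n_A*n_B*(2*n_A*n_B - n_A - n_B) / ((n_A+n_B)^2 * (n_A+n_B-1)) = 2000/900 = 2.2222.
        SD[R] = 1.4907.
Step 4: Continuity-corrected z = (R - 0.5 - E[R]) / SD[R] = (7 - 0.5 - 6.0000) / 1.4907 = 0.3354.
Step 5: Two-sided p-value via normal approximation = 2*(1 - Phi(|z|)) = 0.737316.
Step 6: alpha = 0.1. fail to reject H0.

R = 7, z = 0.3354, p = 0.737316, fail to reject H0.


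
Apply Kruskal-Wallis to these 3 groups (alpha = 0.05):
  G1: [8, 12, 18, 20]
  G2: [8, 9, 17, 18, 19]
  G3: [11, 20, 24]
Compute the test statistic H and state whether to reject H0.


Step 1: Combine all N = 12 observations and assign midranks.
sorted (value, group, rank): (8,G1,1.5), (8,G2,1.5), (9,G2,3), (11,G3,4), (12,G1,5), (17,G2,6), (18,G1,7.5), (18,G2,7.5), (19,G2,9), (20,G1,10.5), (20,G3,10.5), (24,G3,12)
Step 2: Sum ranks within each group.
R_1 = 24.5 (n_1 = 4)
R_2 = 27 (n_2 = 5)
R_3 = 26.5 (n_3 = 3)
Step 3: H = 12/(N(N+1)) * sum(R_i^2/n_i) - 3(N+1)
     = 12/(12*13) * (24.5^2/4 + 27^2/5 + 26.5^2/3) - 3*13
     = 0.076923 * 529.946 - 39
     = 1.765064.
Step 4: Ties present; correction factor C = 1 - 18/(12^3 - 12) = 0.989510. Corrected H = 1.765064 / 0.989510 = 1.783775.
Step 5: Under H0, H ~ chi^2(2); p-value = 0.409881.
Step 6: alpha = 0.05. fail to reject H0.

H = 1.7838, df = 2, p = 0.409881, fail to reject H0.


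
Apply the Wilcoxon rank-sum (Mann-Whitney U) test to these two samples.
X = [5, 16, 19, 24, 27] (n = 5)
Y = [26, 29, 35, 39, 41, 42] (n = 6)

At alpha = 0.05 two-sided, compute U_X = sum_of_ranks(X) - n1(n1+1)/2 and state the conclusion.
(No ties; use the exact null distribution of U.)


Step 1: Combine and sort all 11 observations; assign midranks.
sorted (value, group): (5,X), (16,X), (19,X), (24,X), (26,Y), (27,X), (29,Y), (35,Y), (39,Y), (41,Y), (42,Y)
ranks: 5->1, 16->2, 19->3, 24->4, 26->5, 27->6, 29->7, 35->8, 39->9, 41->10, 42->11
Step 2: Rank sum for X: R1 = 1 + 2 + 3 + 4 + 6 = 16.
Step 3: U_X = R1 - n1(n1+1)/2 = 16 - 5*6/2 = 16 - 15 = 1.
       U_Y = n1*n2 - U_X = 30 - 1 = 29.
Step 4: No ties, so the exact null distribution of U (based on enumerating the C(11,5) = 462 equally likely rank assignments) gives the two-sided p-value.
Step 5: p-value = 0.008658; compare to alpha = 0.05. reject H0.

U_X = 1, p = 0.008658, reject H0 at alpha = 0.05.


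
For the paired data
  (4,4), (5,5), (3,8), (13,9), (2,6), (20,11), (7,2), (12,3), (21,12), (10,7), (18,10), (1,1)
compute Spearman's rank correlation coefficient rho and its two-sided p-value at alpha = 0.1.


Step 1: Rank x and y separately (midranks; no ties here).
rank(x): 4->4, 5->5, 3->3, 13->9, 2->2, 20->11, 7->6, 12->8, 21->12, 10->7, 18->10, 1->1
rank(y): 4->4, 5->5, 8->8, 9->9, 6->6, 11->11, 2->2, 3->3, 12->12, 7->7, 10->10, 1->1
Step 2: d_i = R_x(i) - R_y(i); compute d_i^2.
  (4-4)^2=0, (5-5)^2=0, (3-8)^2=25, (9-9)^2=0, (2-6)^2=16, (11-11)^2=0, (6-2)^2=16, (8-3)^2=25, (12-12)^2=0, (7-7)^2=0, (10-10)^2=0, (1-1)^2=0
sum(d^2) = 82.
Step 3: rho = 1 - 6*82 / (12*(12^2 - 1)) = 1 - 492/1716 = 0.713287.
Step 4: Under H0, t = rho * sqrt((n-2)/(1-rho^2)) = 3.2183 ~ t(10).
Step 5: Two-sided p-value from the t-distribution with 10 df = 0.009202.
Step 6: alpha = 0.1. reject H0.

rho = 0.7133, p = 0.009202, reject H0 at alpha = 0.1.


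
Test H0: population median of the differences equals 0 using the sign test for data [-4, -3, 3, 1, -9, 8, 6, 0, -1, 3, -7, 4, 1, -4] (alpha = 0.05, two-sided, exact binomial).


Step 1: Discard zero differences. Original n = 14; n_eff = number of nonzero differences = 13.
Nonzero differences (with sign): -4, -3, +3, +1, -9, +8, +6, -1, +3, -7, +4, +1, -4
Step 2: Count signs: positive = 7, negative = 6.
Step 3: Under H0: P(positive) = 0.5, so the number of positives S ~ Bin(13, 0.5).
Step 4: Two-sided exact p-value = sum of Bin(13,0.5) probabilities at or below the observed probability = 1.000000.
Step 5: alpha = 0.05. fail to reject H0.

n_eff = 13, pos = 7, neg = 6, p = 1.000000, fail to reject H0.


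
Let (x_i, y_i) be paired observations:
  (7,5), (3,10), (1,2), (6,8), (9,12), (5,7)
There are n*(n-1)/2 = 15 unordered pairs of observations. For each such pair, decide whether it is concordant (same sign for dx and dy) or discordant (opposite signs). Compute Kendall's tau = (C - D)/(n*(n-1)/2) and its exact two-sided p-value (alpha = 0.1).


Step 1: Enumerate the 15 unordered pairs (i,j) with i<j and classify each by sign(x_j-x_i) * sign(y_j-y_i).
  (1,2):dx=-4,dy=+5->D; (1,3):dx=-6,dy=-3->C; (1,4):dx=-1,dy=+3->D; (1,5):dx=+2,dy=+7->C
  (1,6):dx=-2,dy=+2->D; (2,3):dx=-2,dy=-8->C; (2,4):dx=+3,dy=-2->D; (2,5):dx=+6,dy=+2->C
  (2,6):dx=+2,dy=-3->D; (3,4):dx=+5,dy=+6->C; (3,5):dx=+8,dy=+10->C; (3,6):dx=+4,dy=+5->C
  (4,5):dx=+3,dy=+4->C; (4,6):dx=-1,dy=-1->C; (5,6):dx=-4,dy=-5->C
Step 2: C = 10, D = 5, total pairs = 15.
Step 3: tau = (C - D)/(n(n-1)/2) = (10 - 5)/15 = 0.333333.
Step 4: Exact two-sided p-value (enumerate n! = 720 permutations of y under H0): p = 0.469444.
Step 5: alpha = 0.1. fail to reject H0.

tau_b = 0.3333 (C=10, D=5), p = 0.469444, fail to reject H0.


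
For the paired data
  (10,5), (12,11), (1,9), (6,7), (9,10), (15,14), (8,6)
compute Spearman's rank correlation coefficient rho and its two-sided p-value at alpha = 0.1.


Step 1: Rank x and y separately (midranks; no ties here).
rank(x): 10->5, 12->6, 1->1, 6->2, 9->4, 15->7, 8->3
rank(y): 5->1, 11->6, 9->4, 7->3, 10->5, 14->7, 6->2
Step 2: d_i = R_x(i) - R_y(i); compute d_i^2.
  (5-1)^2=16, (6-6)^2=0, (1-4)^2=9, (2-3)^2=1, (4-5)^2=1, (7-7)^2=0, (3-2)^2=1
sum(d^2) = 28.
Step 3: rho = 1 - 6*28 / (7*(7^2 - 1)) = 1 - 168/336 = 0.500000.
Step 4: Under H0, t = rho * sqrt((n-2)/(1-rho^2)) = 1.2910 ~ t(5).
Step 5: Two-sided p-value from the t-distribution with 5 df = 0.253170.
Step 6: alpha = 0.1. fail to reject H0.

rho = 0.5000, p = 0.253170, fail to reject H0 at alpha = 0.1.


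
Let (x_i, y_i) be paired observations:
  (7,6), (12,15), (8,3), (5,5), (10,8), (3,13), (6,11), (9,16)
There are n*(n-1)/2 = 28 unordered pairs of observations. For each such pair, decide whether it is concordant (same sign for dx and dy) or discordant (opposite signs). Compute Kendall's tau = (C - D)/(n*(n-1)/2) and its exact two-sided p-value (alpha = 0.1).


Step 1: Enumerate the 28 unordered pairs (i,j) with i<j and classify each by sign(x_j-x_i) * sign(y_j-y_i).
  (1,2):dx=+5,dy=+9->C; (1,3):dx=+1,dy=-3->D; (1,4):dx=-2,dy=-1->C; (1,5):dx=+3,dy=+2->C
  (1,6):dx=-4,dy=+7->D; (1,7):dx=-1,dy=+5->D; (1,8):dx=+2,dy=+10->C; (2,3):dx=-4,dy=-12->C
  (2,4):dx=-7,dy=-10->C; (2,5):dx=-2,dy=-7->C; (2,6):dx=-9,dy=-2->C; (2,7):dx=-6,dy=-4->C
  (2,8):dx=-3,dy=+1->D; (3,4):dx=-3,dy=+2->D; (3,5):dx=+2,dy=+5->C; (3,6):dx=-5,dy=+10->D
  (3,7):dx=-2,dy=+8->D; (3,8):dx=+1,dy=+13->C; (4,5):dx=+5,dy=+3->C; (4,6):dx=-2,dy=+8->D
  (4,7):dx=+1,dy=+6->C; (4,8):dx=+4,dy=+11->C; (5,6):dx=-7,dy=+5->D; (5,7):dx=-4,dy=+3->D
  (5,8):dx=-1,dy=+8->D; (6,7):dx=+3,dy=-2->D; (6,8):dx=+6,dy=+3->C; (7,8):dx=+3,dy=+5->C
Step 2: C = 16, D = 12, total pairs = 28.
Step 3: tau = (C - D)/(n(n-1)/2) = (16 - 12)/28 = 0.142857.
Step 4: Exact two-sided p-value (enumerate n! = 40320 permutations of y under H0): p = 0.719544.
Step 5: alpha = 0.1. fail to reject H0.

tau_b = 0.1429 (C=16, D=12), p = 0.719544, fail to reject H0.


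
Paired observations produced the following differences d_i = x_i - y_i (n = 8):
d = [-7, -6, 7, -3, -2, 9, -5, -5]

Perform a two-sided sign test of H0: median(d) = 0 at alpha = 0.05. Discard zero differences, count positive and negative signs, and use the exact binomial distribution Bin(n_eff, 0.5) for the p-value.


Step 1: Discard zero differences. Original n = 8; n_eff = number of nonzero differences = 8.
Nonzero differences (with sign): -7, -6, +7, -3, -2, +9, -5, -5
Step 2: Count signs: positive = 2, negative = 6.
Step 3: Under H0: P(positive) = 0.5, so the number of positives S ~ Bin(8, 0.5).
Step 4: Two-sided exact p-value = sum of Bin(8,0.5) probabilities at or below the observed probability = 0.289062.
Step 5: alpha = 0.05. fail to reject H0.

n_eff = 8, pos = 2, neg = 6, p = 0.289062, fail to reject H0.


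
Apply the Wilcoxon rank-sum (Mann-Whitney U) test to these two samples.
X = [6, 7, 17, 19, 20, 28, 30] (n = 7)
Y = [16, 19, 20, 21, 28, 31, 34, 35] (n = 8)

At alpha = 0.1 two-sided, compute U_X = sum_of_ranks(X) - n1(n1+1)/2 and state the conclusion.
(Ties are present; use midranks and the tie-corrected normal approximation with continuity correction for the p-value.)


Step 1: Combine and sort all 15 observations; assign midranks.
sorted (value, group): (6,X), (7,X), (16,Y), (17,X), (19,X), (19,Y), (20,X), (20,Y), (21,Y), (28,X), (28,Y), (30,X), (31,Y), (34,Y), (35,Y)
ranks: 6->1, 7->2, 16->3, 17->4, 19->5.5, 19->5.5, 20->7.5, 20->7.5, 21->9, 28->10.5, 28->10.5, 30->12, 31->13, 34->14, 35->15
Step 2: Rank sum for X: R1 = 1 + 2 + 4 + 5.5 + 7.5 + 10.5 + 12 = 42.5.
Step 3: U_X = R1 - n1(n1+1)/2 = 42.5 - 7*8/2 = 42.5 - 28 = 14.5.
       U_Y = n1*n2 - U_X = 56 - 14.5 = 41.5.
Step 4: Ties are present, so use the tie-corrected normal approximation (with continuity correction) for the p-value.
Step 5: p-value = 0.131426; compare to alpha = 0.1. fail to reject H0.

U_X = 14.5, p = 0.131426, fail to reject H0 at alpha = 0.1.


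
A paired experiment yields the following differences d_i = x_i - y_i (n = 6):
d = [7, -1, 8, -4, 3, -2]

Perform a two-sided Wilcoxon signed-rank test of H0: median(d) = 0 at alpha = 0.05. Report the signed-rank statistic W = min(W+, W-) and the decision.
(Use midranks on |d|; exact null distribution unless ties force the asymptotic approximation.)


Step 1: Drop any zero differences (none here) and take |d_i|.
|d| = [7, 1, 8, 4, 3, 2]
Step 2: Midrank |d_i| (ties get averaged ranks).
ranks: |7|->5, |1|->1, |8|->6, |4|->4, |3|->3, |2|->2
Step 3: Attach original signs; sum ranks with positive sign and with negative sign.
W+ = 5 + 6 + 3 = 14
W- = 1 + 4 + 2 = 7
(Check: W+ + W- = 21 should equal n(n+1)/2 = 21.)
Step 4: Test statistic W = min(W+, W-) = 7.
Step 5: No ties, so the exact null distribution over the 2^6 = 64 sign assignments gives the two-sided p-value = 0.562500.
Step 6: alpha = 0.05. fail to reject H0.

W+ = 14, W- = 7, W = min = 7, p = 0.562500, fail to reject H0.


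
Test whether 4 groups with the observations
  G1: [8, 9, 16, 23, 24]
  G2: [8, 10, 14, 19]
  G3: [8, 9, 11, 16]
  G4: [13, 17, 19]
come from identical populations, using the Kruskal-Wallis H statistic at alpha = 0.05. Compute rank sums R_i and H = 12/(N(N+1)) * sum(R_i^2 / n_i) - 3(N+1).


Step 1: Combine all N = 16 observations and assign midranks.
sorted (value, group, rank): (8,G1,2), (8,G2,2), (8,G3,2), (9,G1,4.5), (9,G3,4.5), (10,G2,6), (11,G3,7), (13,G4,8), (14,G2,9), (16,G1,10.5), (16,G3,10.5), (17,G4,12), (19,G2,13.5), (19,G4,13.5), (23,G1,15), (24,G1,16)
Step 2: Sum ranks within each group.
R_1 = 48 (n_1 = 5)
R_2 = 30.5 (n_2 = 4)
R_3 = 24 (n_3 = 4)
R_4 = 33.5 (n_4 = 3)
Step 3: H = 12/(N(N+1)) * sum(R_i^2/n_i) - 3(N+1)
     = 12/(16*17) * (48^2/5 + 30.5^2/4 + 24^2/4 + 33.5^2/3) - 3*17
     = 0.044118 * 1211.45 - 51
     = 2.446140.
Step 4: Ties present; correction factor C = 1 - 42/(16^3 - 16) = 0.989706. Corrected H = 2.446140 / 0.989706 = 2.471582.
Step 5: Under H0, H ~ chi^2(3); p-value = 0.480449.
Step 6: alpha = 0.05. fail to reject H0.

H = 2.4716, df = 3, p = 0.480449, fail to reject H0.


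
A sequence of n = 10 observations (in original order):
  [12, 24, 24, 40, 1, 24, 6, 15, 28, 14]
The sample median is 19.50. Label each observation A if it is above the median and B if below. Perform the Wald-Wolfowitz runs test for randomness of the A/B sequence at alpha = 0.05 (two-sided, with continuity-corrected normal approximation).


Step 1: Compute median = 19.50; label A = above, B = below.
Labels in order: BAAABABBAB  (n_A = 5, n_B = 5)
Step 2: Count runs R = 7.
Step 3: Under H0 (random ordering), E[R] = 2*n_A*n_B/(n_A+n_B) + 1 = 2*5*5/10 + 1 = 6.0000.
        Var[R] = 2*n_A*n_B*(2*n_A*n_B - n_A - n_B) / ((n_A+n_B)^2 * (n_A+n_B-1)) = 2000/900 = 2.2222.
        SD[R] = 1.4907.
Step 4: Continuity-corrected z = (R - 0.5 - E[R]) / SD[R] = (7 - 0.5 - 6.0000) / 1.4907 = 0.3354.
Step 5: Two-sided p-value via normal approximation = 2*(1 - Phi(|z|)) = 0.737316.
Step 6: alpha = 0.05. fail to reject H0.

R = 7, z = 0.3354, p = 0.737316, fail to reject H0.


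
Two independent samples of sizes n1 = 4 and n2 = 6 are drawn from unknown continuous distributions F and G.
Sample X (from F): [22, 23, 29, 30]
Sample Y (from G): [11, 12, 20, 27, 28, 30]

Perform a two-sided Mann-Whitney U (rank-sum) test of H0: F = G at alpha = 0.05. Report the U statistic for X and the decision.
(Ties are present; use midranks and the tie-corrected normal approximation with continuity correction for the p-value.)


Step 1: Combine and sort all 10 observations; assign midranks.
sorted (value, group): (11,Y), (12,Y), (20,Y), (22,X), (23,X), (27,Y), (28,Y), (29,X), (30,X), (30,Y)
ranks: 11->1, 12->2, 20->3, 22->4, 23->5, 27->6, 28->7, 29->8, 30->9.5, 30->9.5
Step 2: Rank sum for X: R1 = 4 + 5 + 8 + 9.5 = 26.5.
Step 3: U_X = R1 - n1(n1+1)/2 = 26.5 - 4*5/2 = 26.5 - 10 = 16.5.
       U_Y = n1*n2 - U_X = 24 - 16.5 = 7.5.
Step 4: Ties are present, so use the tie-corrected normal approximation (with continuity correction) for the p-value.
Step 5: p-value = 0.392330; compare to alpha = 0.05. fail to reject H0.

U_X = 16.5, p = 0.392330, fail to reject H0 at alpha = 0.05.


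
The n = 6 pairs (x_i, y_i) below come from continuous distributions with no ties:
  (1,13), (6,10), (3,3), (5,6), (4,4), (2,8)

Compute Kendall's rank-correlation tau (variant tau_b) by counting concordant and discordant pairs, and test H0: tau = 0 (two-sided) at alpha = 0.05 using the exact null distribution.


Step 1: Enumerate the 15 unordered pairs (i,j) with i<j and classify each by sign(x_j-x_i) * sign(y_j-y_i).
  (1,2):dx=+5,dy=-3->D; (1,3):dx=+2,dy=-10->D; (1,4):dx=+4,dy=-7->D; (1,5):dx=+3,dy=-9->D
  (1,6):dx=+1,dy=-5->D; (2,3):dx=-3,dy=-7->C; (2,4):dx=-1,dy=-4->C; (2,5):dx=-2,dy=-6->C
  (2,6):dx=-4,dy=-2->C; (3,4):dx=+2,dy=+3->C; (3,5):dx=+1,dy=+1->C; (3,6):dx=-1,dy=+5->D
  (4,5):dx=-1,dy=-2->C; (4,6):dx=-3,dy=+2->D; (5,6):dx=-2,dy=+4->D
Step 2: C = 7, D = 8, total pairs = 15.
Step 3: tau = (C - D)/(n(n-1)/2) = (7 - 8)/15 = -0.066667.
Step 4: Exact two-sided p-value (enumerate n! = 720 permutations of y under H0): p = 1.000000.
Step 5: alpha = 0.05. fail to reject H0.

tau_b = -0.0667 (C=7, D=8), p = 1.000000, fail to reject H0.


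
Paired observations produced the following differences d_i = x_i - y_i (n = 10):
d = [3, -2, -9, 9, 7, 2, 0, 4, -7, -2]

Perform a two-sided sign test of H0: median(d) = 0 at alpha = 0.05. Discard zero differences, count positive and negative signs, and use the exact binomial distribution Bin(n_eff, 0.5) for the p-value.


Step 1: Discard zero differences. Original n = 10; n_eff = number of nonzero differences = 9.
Nonzero differences (with sign): +3, -2, -9, +9, +7, +2, +4, -7, -2
Step 2: Count signs: positive = 5, negative = 4.
Step 3: Under H0: P(positive) = 0.5, so the number of positives S ~ Bin(9, 0.5).
Step 4: Two-sided exact p-value = sum of Bin(9,0.5) probabilities at or below the observed probability = 1.000000.
Step 5: alpha = 0.05. fail to reject H0.

n_eff = 9, pos = 5, neg = 4, p = 1.000000, fail to reject H0.


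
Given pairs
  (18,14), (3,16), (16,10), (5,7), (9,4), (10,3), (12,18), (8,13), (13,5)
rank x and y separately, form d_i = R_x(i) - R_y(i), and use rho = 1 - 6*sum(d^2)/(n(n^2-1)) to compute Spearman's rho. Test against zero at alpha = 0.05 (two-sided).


Step 1: Rank x and y separately (midranks; no ties here).
rank(x): 18->9, 3->1, 16->8, 5->2, 9->4, 10->5, 12->6, 8->3, 13->7
rank(y): 14->7, 16->8, 10->5, 7->4, 4->2, 3->1, 18->9, 13->6, 5->3
Step 2: d_i = R_x(i) - R_y(i); compute d_i^2.
  (9-7)^2=4, (1-8)^2=49, (8-5)^2=9, (2-4)^2=4, (4-2)^2=4, (5-1)^2=16, (6-9)^2=9, (3-6)^2=9, (7-3)^2=16
sum(d^2) = 120.
Step 3: rho = 1 - 6*120 / (9*(9^2 - 1)) = 1 - 720/720 = 0.000000.
Step 4: Under H0, t = rho * sqrt((n-2)/(1-rho^2)) = 0.0000 ~ t(7).
Step 5: Two-sided p-value from the t-distribution with 7 df = 1.000000.
Step 6: alpha = 0.05. fail to reject H0.

rho = 0.0000, p = 1.000000, fail to reject H0 at alpha = 0.05.


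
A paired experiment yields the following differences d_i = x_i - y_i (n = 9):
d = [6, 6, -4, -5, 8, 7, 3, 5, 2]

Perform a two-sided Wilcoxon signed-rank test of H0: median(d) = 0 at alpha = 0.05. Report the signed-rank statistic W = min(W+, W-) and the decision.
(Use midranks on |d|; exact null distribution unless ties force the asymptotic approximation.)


Step 1: Drop any zero differences (none here) and take |d_i|.
|d| = [6, 6, 4, 5, 8, 7, 3, 5, 2]
Step 2: Midrank |d_i| (ties get averaged ranks).
ranks: |6|->6.5, |6|->6.5, |4|->3, |5|->4.5, |8|->9, |7|->8, |3|->2, |5|->4.5, |2|->1
Step 3: Attach original signs; sum ranks with positive sign and with negative sign.
W+ = 6.5 + 6.5 + 9 + 8 + 2 + 4.5 + 1 = 37.5
W- = 3 + 4.5 = 7.5
(Check: W+ + W- = 45 should equal n(n+1)/2 = 45.)
Step 4: Test statistic W = min(W+, W-) = 7.5.
Step 5: Ties in |d|, so use the tie-corrected normal approximation.
        E[W] = n(n+1)/4 = 9*10/4 = 22.5.
        Tie groups: |d|=5 (t=2), |d|=6 (t=2); sum(t^3 - t) = 12.
        Var[W] = n(n+1)(2n+1)/24 - sum(t^3-t)/48 = 1710/24 - 12/48 = 71.
        z = (W - E[W]) / sqrt(Var[W]) = (7.5 - 22.5) / 8.4261 = -1.7802.
        Two-sided p = 2*Phi(z) = 0.075048.
Step 6: alpha = 0.05. fail to reject H0.

W+ = 37.5, W- = 7.5, W = min = 7.5, p = 0.075048, fail to reject H0.


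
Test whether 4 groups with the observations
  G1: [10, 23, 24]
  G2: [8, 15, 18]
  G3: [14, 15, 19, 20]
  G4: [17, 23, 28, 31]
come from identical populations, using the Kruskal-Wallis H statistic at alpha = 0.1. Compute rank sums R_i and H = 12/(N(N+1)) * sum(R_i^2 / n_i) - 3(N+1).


Step 1: Combine all N = 14 observations and assign midranks.
sorted (value, group, rank): (8,G2,1), (10,G1,2), (14,G3,3), (15,G2,4.5), (15,G3,4.5), (17,G4,6), (18,G2,7), (19,G3,8), (20,G3,9), (23,G1,10.5), (23,G4,10.5), (24,G1,12), (28,G4,13), (31,G4,14)
Step 2: Sum ranks within each group.
R_1 = 24.5 (n_1 = 3)
R_2 = 12.5 (n_2 = 3)
R_3 = 24.5 (n_3 = 4)
R_4 = 43.5 (n_4 = 4)
Step 3: H = 12/(N(N+1)) * sum(R_i^2/n_i) - 3(N+1)
     = 12/(14*15) * (24.5^2/3 + 12.5^2/3 + 24.5^2/4 + 43.5^2/4) - 3*15
     = 0.057143 * 875.292 - 45
     = 5.016667.
Step 4: Ties present; correction factor C = 1 - 12/(14^3 - 14) = 0.995604. Corrected H = 5.016667 / 0.995604 = 5.038815.
Step 5: Under H0, H ~ chi^2(3); p-value = 0.168977.
Step 6: alpha = 0.1. fail to reject H0.

H = 5.0388, df = 3, p = 0.168977, fail to reject H0.


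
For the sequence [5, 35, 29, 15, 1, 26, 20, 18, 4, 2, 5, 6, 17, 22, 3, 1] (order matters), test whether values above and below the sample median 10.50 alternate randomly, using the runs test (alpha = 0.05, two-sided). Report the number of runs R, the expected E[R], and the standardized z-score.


Step 1: Compute median = 10.50; label A = above, B = below.
Labels in order: BAAABAAABBBBAABB  (n_A = 8, n_B = 8)
Step 2: Count runs R = 7.
Step 3: Under H0 (random ordering), E[R] = 2*n_A*n_B/(n_A+n_B) + 1 = 2*8*8/16 + 1 = 9.0000.
        Var[R] = 2*n_A*n_B*(2*n_A*n_B - n_A - n_B) / ((n_A+n_B)^2 * (n_A+n_B-1)) = 14336/3840 = 3.7333.
        SD[R] = 1.9322.
Step 4: Continuity-corrected z = (R + 0.5 - E[R]) / SD[R] = (7 + 0.5 - 9.0000) / 1.9322 = -0.7763.
Step 5: Two-sided p-value via normal approximation = 2*(1 - Phi(|z|)) = 0.437558.
Step 6: alpha = 0.05. fail to reject H0.

R = 7, z = -0.7763, p = 0.437558, fail to reject H0.


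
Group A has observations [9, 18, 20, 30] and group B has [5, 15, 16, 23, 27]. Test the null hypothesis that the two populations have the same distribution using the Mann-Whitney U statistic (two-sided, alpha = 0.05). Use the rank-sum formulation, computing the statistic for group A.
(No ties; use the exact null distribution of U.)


Step 1: Combine and sort all 9 observations; assign midranks.
sorted (value, group): (5,Y), (9,X), (15,Y), (16,Y), (18,X), (20,X), (23,Y), (27,Y), (30,X)
ranks: 5->1, 9->2, 15->3, 16->4, 18->5, 20->6, 23->7, 27->8, 30->9
Step 2: Rank sum for X: R1 = 2 + 5 + 6 + 9 = 22.
Step 3: U_X = R1 - n1(n1+1)/2 = 22 - 4*5/2 = 22 - 10 = 12.
       U_Y = n1*n2 - U_X = 20 - 12 = 8.
Step 4: No ties, so the exact null distribution of U (based on enumerating the C(9,4) = 126 equally likely rank assignments) gives the two-sided p-value.
Step 5: p-value = 0.730159; compare to alpha = 0.05. fail to reject H0.

U_X = 12, p = 0.730159, fail to reject H0 at alpha = 0.05.


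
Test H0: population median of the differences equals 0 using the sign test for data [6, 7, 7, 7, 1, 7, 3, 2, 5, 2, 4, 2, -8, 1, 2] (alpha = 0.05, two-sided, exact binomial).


Step 1: Discard zero differences. Original n = 15; n_eff = number of nonzero differences = 15.
Nonzero differences (with sign): +6, +7, +7, +7, +1, +7, +3, +2, +5, +2, +4, +2, -8, +1, +2
Step 2: Count signs: positive = 14, negative = 1.
Step 3: Under H0: P(positive) = 0.5, so the number of positives S ~ Bin(15, 0.5).
Step 4: Two-sided exact p-value = sum of Bin(15,0.5) probabilities at or below the observed probability = 0.000977.
Step 5: alpha = 0.05. reject H0.

n_eff = 15, pos = 14, neg = 1, p = 0.000977, reject H0.


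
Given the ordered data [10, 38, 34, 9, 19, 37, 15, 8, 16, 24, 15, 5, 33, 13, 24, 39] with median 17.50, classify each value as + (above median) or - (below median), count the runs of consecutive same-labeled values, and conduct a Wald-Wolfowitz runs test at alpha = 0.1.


Step 1: Compute median = 17.50; label A = above, B = below.
Labels in order: BAABAABBBABBABAA  (n_A = 8, n_B = 8)
Step 2: Count runs R = 10.
Step 3: Under H0 (random ordering), E[R] = 2*n_A*n_B/(n_A+n_B) + 1 = 2*8*8/16 + 1 = 9.0000.
        Var[R] = 2*n_A*n_B*(2*n_A*n_B - n_A - n_B) / ((n_A+n_B)^2 * (n_A+n_B-1)) = 14336/3840 = 3.7333.
        SD[R] = 1.9322.
Step 4: Continuity-corrected z = (R - 0.5 - E[R]) / SD[R] = (10 - 0.5 - 9.0000) / 1.9322 = 0.2588.
Step 5: Two-sided p-value via normal approximation = 2*(1 - Phi(|z|)) = 0.795809.
Step 6: alpha = 0.1. fail to reject H0.

R = 10, z = 0.2588, p = 0.795809, fail to reject H0.
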